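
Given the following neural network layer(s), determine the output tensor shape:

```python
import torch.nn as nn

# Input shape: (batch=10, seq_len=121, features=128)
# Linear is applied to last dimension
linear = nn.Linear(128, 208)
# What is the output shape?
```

Input: (10, 121, 128) -> Output: (10, 121, 208)

Answer: (10, 121, 208)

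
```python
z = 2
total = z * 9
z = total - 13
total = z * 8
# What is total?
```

Trace:
`z = 2` → z = 2
`total = z * 9` → total = 18
`z = total - 13` → z = 5
`total = z * 8` → total = 40
So total = 40

Answer: 40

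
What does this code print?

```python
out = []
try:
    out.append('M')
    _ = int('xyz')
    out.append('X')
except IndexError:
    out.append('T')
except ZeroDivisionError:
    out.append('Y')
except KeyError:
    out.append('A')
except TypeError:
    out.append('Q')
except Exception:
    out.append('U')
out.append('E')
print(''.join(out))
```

Execution trace: 'M' (try body) → 'U' (except Exception) → 'E' (after the try/except). Output: MUE

Answer: MUE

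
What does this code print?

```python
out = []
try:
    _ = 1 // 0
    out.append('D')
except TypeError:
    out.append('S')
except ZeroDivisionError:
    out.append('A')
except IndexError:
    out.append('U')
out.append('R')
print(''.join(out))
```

Execution trace: 'A' (except ZeroDivisionError) → 'R' (after the try/except). Output: AR

Answer: AR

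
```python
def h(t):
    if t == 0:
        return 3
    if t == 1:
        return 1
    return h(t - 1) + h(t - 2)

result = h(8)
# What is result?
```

Build up from base cases: h(0)=3, h(1)=1, h(2)=4, h(3)=5, h(4)=9, h(5)=14, h(6)=23, ..., h(8)=60

Answer: 60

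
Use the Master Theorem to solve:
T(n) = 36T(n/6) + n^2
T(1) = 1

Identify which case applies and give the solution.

a=36, b=6, f(n)=n^2. log_6(36) = 2. Since c=2 = 2, Case 2 applies: T(n) = Θ(n^log_b(a) · log n) = O(n^2 log n).

Answer: O(n^2 log n) - Case 2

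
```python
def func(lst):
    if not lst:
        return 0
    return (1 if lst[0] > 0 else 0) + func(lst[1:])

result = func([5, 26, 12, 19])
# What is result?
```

Count of positive elements in [5, 26, 12, 19] = 4

Answer: 4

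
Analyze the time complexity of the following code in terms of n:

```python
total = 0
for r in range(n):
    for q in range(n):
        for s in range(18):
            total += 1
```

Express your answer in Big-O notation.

Each loop level contributes: n × n × 1. Multiplying the contributions gives O(n^2).

Answer: O(n^2)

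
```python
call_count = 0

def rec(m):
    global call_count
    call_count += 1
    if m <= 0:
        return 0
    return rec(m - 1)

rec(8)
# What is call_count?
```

Linear recursion stepping by 1: 9 calls from m=8 down to ≤0.

Answer: 9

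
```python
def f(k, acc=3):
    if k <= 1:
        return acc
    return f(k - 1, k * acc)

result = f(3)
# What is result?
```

Accumulator trace (n, acc): (3, 3) -> (2, 9) -> (1, 18) -> return 18

Answer: 18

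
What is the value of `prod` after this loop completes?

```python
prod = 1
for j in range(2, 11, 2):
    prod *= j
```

Product of even numbers 2 to 10
`prod` takes the values: 1 → 2 → 8 → 48 → 384 → 3840

Answer: 3840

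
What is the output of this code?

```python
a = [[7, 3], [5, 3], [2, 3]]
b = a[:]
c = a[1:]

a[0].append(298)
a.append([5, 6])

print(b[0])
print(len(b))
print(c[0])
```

Key concept: slice with nested mutation.
Step by step:
`a = [[7, 3], [5, 3], [2, 3]]` → a = [[7, 3], [5, 3], [2, 3]]
`b = a[:]` → b = [[7, 3], [5, 3], [2, 3]]
`c = a[1:]` → c = [[5, 3], [2, 3]]
`a[0].append(298)` → a = [[7, 3, 298], [5, 3], [2, 3]]; b = [[7, 3, 298], [5, 3], [2, 3]]
`a.append([5, 6])` → a = [[7, 3, 298], [5, 3], [2, 3], [5, 6]]
`print(b[0])` → prints [7, 3, 298]
`print(len(b))` → prints 3
`print(c[0])` → prints [5, 3]

Answer:
[7, 3, 298]
3
[5, 3]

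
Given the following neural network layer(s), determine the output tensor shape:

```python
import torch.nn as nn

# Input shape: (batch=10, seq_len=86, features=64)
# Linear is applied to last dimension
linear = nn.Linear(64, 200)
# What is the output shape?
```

Input: (10, 86, 64) -> Output: (10, 86, 200)

Answer: (10, 86, 200)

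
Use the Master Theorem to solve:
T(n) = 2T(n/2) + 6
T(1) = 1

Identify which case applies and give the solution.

a=2, b=2, f(n)=6. log_2(2) = 1. Since c=0 < 1, Case 1 applies: T(n) = Θ(n^log_b(a)) = O(n).

Answer: O(n) - Case 1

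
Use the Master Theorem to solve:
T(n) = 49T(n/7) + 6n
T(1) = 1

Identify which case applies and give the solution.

a=49, b=7, f(n)=6n. log_7(49) = 2. Since c=1 < 2, Case 1 applies: T(n) = Θ(n^log_b(a)) = O(n^2).

Answer: O(n^2) - Case 1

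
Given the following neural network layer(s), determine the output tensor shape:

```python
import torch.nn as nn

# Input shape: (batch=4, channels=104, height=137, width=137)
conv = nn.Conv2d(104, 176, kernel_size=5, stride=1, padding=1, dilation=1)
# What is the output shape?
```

Input: (4, 104, 137, 137) -> Output: (4, 176, 135, 135)

Answer: (4, 176, 135, 135)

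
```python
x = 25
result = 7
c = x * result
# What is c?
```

Trace:
`x = 25` → x = 25
`result = 7` → result = 7
`c = x * result` → c = 175
So c = 175

Answer: 175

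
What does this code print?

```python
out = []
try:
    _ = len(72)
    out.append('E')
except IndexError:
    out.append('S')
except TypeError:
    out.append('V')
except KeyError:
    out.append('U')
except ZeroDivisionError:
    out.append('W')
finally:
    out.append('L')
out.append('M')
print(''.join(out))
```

Execution trace: 'V' (except TypeError) → 'L' (finally) → 'M' (after the try/except). Output: VLM

Answer: VLM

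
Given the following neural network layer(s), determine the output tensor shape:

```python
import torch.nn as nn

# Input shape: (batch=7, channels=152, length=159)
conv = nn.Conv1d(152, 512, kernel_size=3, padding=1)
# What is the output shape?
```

Input: (7, 152, 159) -> Output: (7, 512, 159)

Answer: (7, 512, 159)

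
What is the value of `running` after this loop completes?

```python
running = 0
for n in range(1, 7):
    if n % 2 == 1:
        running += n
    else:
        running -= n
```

Add odd, subtract even
`running` takes the values: 0 → 1 → -1 → 2 → -2 → 3 → -3

Answer: -3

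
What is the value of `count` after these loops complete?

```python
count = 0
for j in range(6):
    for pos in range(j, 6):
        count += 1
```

Upper triangle: 6 + 5 + ... + 1
`count` takes the values: 0 → 1 → 2 → 3 → 4 → 5 → 6 → 7 → 8 → 9 → 10 → 11 → 12 → 13 → 14 → 15 → 16 → 17 → 18 → 19 → 20 → 21

Answer: 21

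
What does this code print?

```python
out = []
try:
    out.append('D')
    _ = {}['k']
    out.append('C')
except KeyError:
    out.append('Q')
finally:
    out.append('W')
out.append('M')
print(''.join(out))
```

Execution trace: 'D' (try body) → 'Q' (except KeyError) → 'W' (finally) → 'M' (after the try/except). Output: DQWM

Answer: DQWM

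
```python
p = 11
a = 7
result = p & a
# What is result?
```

Trace:
`p = 11` → p = 11
`a = 7` → a = 7
`result = p & a` → result = 3
So result = 3

Answer: 3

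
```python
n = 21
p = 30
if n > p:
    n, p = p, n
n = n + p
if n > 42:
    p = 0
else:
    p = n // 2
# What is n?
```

Trace:
`n = 21` → n = 21
`p = 30` → p = 30
`if n > p: ...` → n > p is False → no variable changes
`n = n + p` → n = 51
`if n > 42: ...` → n > 42 is True → p = 0
So n = 51

Answer: 51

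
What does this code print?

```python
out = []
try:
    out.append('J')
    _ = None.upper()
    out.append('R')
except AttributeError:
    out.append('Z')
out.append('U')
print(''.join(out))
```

Execution trace: 'J' (try body) → 'Z' (except AttributeError) → 'U' (after the try/except). Output: JZU

Answer: JZU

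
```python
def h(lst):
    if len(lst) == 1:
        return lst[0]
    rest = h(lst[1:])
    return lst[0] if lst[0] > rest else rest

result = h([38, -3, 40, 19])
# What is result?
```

Recursive max over [38, -3, 40, 19] = 40

Answer: 40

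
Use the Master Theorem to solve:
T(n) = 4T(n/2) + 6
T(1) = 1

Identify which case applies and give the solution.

a=4, b=2, f(n)=6. log_2(4) = 2. Since c=0 < 2, Case 1 applies: T(n) = Θ(n^log_b(a)) = O(n^2).

Answer: O(n^2) - Case 1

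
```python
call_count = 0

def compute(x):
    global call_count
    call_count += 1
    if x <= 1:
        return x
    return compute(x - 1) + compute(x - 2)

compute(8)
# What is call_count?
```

Calls(x) = 1 + Calls(x-1) + Calls(x-2); Calls(0)=Calls(1)=1. For x=8 this gives 67.

Answer: 67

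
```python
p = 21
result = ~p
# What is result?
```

Trace:
`p = 21` → p = 21
`result = ~p` → result = -22
So result = -22

Answer: -22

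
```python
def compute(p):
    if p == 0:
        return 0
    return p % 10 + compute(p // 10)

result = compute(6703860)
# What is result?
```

Sum of digits of 6703860: 0 + 6 + 8 + 3 + 0 + 7 + 6 = 30

Answer: 30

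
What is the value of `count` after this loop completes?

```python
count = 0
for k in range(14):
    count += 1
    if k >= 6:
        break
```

Loop breaks when k reaches 6, count is 7
`count` takes the values: 0 → 1 → 2 → 3 → 4 → 5 → 6 → 7

Answer: 7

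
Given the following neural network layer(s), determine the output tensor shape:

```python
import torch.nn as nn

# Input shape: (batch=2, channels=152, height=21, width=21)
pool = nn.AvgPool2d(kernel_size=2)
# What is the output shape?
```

Input: (2, 152, 21, 21) -> Output: (2, 152, 10, 10)

Answer: (2, 152, 10, 10)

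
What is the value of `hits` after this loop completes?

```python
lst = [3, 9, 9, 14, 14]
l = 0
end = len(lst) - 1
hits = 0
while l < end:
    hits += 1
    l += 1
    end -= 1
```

Iterations until pointers meet (list length 5)
`hits` takes the values: 0 → 1 → 2

Answer: 2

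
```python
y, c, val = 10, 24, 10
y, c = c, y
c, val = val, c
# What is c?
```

Trace:
`y, c, val = 10, 24, 10` → y = 10; c = 24; val = 10
`y, c = c, y` → y = 24; c = 10
`c, val = val, c` → c = 10; val = 10
So c = 10

Answer: 10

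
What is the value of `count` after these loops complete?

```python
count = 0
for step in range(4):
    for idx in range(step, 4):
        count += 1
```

Upper triangle: 4 + 3 + ... + 1
`count` takes the values: 0 → 1 → 2 → 3 → 4 → 5 → 6 → 7 → 8 → 9 → 10

Answer: 10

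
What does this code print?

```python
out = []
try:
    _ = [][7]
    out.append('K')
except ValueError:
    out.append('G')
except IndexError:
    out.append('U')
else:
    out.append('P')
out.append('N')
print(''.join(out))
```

Execution trace: 'U' (except IndexError) → 'N' (after the try/except). Output: UN

Answer: UN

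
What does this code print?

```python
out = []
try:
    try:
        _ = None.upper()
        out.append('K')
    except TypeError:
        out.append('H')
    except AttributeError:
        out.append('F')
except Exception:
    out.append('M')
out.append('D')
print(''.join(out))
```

Execution trace: 'F' (inner except AttributeError) → 'D' (after the try/except). Output: FD

Answer: FD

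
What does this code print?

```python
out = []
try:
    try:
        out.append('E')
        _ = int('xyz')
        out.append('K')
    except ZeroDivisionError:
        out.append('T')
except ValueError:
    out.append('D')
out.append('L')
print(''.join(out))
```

Execution trace: 'E' (inner try body) → 'D' (outer except ValueError) → 'L' (after the try/except). Output: EDL

Answer: EDL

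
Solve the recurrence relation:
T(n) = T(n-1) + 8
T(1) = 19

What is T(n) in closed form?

Unrolling: T(n) = T(1) + 8·(n-1) = 19 + 8(n-1) = 8n + 11.

Answer: T(n) = 8n + 11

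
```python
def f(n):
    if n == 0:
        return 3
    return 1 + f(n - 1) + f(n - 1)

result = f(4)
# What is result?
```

f(n) = 1 + 2·f(n-1), f(0)=3. Closed form: (3+1)·2^4 - 1 = 63.

Answer: 63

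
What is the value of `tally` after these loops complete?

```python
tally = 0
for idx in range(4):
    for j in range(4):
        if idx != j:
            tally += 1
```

4² - 4 (exclude diagonal)
`tally` takes the values: 0 → 1 → 2 → 3 → 4 → 5 → 6 → 7 → 8 → 9 → 10 → 11 → 12

Answer: 12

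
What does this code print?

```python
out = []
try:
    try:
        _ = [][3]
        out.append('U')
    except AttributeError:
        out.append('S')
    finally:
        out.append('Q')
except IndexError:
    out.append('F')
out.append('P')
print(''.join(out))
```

Execution trace: 'Q' (inner finally) → 'F' (outer except IndexError) → 'P' (after the try/except). Output: QFP

Answer: QFP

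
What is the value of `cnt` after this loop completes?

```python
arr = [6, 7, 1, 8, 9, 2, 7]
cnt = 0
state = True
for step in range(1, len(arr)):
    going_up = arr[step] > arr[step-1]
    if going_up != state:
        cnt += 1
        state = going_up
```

Count direction changes in [6, 7, 1, 8, 9, 2, 7]
`cnt` takes the values: 0 → 1 → 2 → 3 → 4

Answer: 4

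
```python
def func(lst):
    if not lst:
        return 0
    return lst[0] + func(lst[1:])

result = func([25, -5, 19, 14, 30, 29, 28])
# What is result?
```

25 + (-5) + 19 + 14 + 30 + 29 + 28 + 0 = 140

Answer: 140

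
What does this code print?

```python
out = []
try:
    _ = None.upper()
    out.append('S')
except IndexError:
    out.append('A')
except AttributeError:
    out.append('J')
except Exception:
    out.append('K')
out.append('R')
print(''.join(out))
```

Execution trace: 'J' (except AttributeError) → 'R' (after the try/except). Output: JR

Answer: JR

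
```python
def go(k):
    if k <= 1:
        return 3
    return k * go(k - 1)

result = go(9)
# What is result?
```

go(9) = 9 * 8 * 7 * 6 * 5 * 4 * 3 * 2 * 3 = 1088640

Answer: 1088640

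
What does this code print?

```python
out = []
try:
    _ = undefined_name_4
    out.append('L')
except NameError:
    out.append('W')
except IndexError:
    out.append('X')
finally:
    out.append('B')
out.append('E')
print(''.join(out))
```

Execution trace: 'W' (except NameError) → 'B' (finally) → 'E' (after the try/except). Output: WBE

Answer: WBE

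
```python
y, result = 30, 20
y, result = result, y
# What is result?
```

Trace:
`y, result = 30, 20` → y = 30; result = 20
`y, result = result, y` → y = 20; result = 30
So result = 30

Answer: 30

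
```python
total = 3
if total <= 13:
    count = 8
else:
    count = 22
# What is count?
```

Trace:
`total = 3` → total = 3
`if total <= 13: ...` → total <= 13 is True → count = 8
So count = 8

Answer: 8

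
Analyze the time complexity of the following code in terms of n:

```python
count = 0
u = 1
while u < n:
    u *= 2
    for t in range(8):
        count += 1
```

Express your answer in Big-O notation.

Each loop level contributes: log n × 1. Multiplying the contributions gives O(log n).

Answer: O(log n)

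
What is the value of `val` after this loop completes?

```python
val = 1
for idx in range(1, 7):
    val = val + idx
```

Start at 1, add 1 through 6
`val` takes the values: 1 → 2 → 4 → 7 → 11 → 16 → 22

Answer: 22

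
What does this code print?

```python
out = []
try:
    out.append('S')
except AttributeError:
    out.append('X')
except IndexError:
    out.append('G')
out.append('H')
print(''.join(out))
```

Execution trace: 'S' (try body, no exception) → 'H' (after the try/except). Output: SH

Answer: SH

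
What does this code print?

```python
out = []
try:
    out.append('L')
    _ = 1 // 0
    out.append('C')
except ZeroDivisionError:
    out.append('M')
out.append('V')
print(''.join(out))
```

Execution trace: 'L' (try body) → 'M' (except ZeroDivisionError) → 'V' (after the try/except). Output: LMV

Answer: LMV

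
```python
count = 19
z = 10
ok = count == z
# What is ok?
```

Trace:
`count = 19` → count = 19
`z = 10` → z = 10
`ok = count == z` → ok = False
So ok = False

Answer: False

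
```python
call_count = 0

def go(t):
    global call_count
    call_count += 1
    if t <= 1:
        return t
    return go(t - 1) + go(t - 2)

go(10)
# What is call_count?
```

Calls(t) = 1 + Calls(t-1) + Calls(t-2); Calls(0)=Calls(1)=1. For t=10 this gives 177.

Answer: 177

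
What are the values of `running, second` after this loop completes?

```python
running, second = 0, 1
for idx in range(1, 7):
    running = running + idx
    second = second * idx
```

Sum and factorial of 1 to 6
`running, second` takes the values: (0, 1) → (1, 1) → (3, 1) → (3, 2) → (6, 2) → (6, 6) → (10, 6) → (10, 24) → (15, 24) → (15, 120) → (21, 120) → (21, 720)

Answer: 21, 720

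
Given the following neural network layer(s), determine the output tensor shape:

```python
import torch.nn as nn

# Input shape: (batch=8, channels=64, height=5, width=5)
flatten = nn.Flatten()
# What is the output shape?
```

Input: (8, 64, 5, 5) -> Output: (8, 1600)

Answer: (8, 1600)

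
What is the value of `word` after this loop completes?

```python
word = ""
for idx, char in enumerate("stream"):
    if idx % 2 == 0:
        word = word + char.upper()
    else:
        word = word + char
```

Uppercase even positions in 'stream'
`word` takes the values: "" → "S" → "St" → "StR" → "StRe" → "StReA" → "StReAm"

Answer: "StReAm"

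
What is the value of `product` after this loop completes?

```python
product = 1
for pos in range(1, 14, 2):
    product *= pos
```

Product of 1, 3, 5, ... up to 13
`product` takes the values: 1 → 3 → 15 → 105 → 945 → 10395 → 135135

Answer: 135135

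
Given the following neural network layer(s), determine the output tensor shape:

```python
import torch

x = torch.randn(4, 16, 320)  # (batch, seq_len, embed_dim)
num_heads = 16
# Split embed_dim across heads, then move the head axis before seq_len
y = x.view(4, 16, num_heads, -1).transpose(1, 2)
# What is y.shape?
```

Input: (4, 16, 320) -> head_dim = 320 // 16 = 20; after view: (4, 16, 16, 20) -> after transpose(1, 2): (4, 16, 16, 20) -> Output: (4, 16, 16, 20)

Answer: (4, 16, 16, 20)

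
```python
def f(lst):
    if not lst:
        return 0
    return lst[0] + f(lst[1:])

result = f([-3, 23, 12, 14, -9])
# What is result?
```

(-3) + 23 + 12 + 14 + (-9) + 0 = 37

Answer: 37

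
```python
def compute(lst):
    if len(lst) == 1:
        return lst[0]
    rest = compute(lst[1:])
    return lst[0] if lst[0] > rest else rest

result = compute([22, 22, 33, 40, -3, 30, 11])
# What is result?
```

Recursive max over [22, 22, 33, 40, -3, 30, 11] = 40

Answer: 40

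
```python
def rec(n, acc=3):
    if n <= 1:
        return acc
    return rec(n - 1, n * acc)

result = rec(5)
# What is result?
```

Accumulator trace (n, acc): (5, 3) -> (4, 15) -> (3, 60) -> (2, 180) -> (1, 360) -> return 360

Answer: 360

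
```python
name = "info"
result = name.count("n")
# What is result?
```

Trace:
`name = "info"` → name = 'info'
`result = name.count("n")` → result = 1
So result = 1

Answer: 1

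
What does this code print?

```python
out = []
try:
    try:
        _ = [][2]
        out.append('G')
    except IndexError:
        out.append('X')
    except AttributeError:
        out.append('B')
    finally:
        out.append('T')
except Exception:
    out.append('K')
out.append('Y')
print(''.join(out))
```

Execution trace: 'X' (inner except IndexError) → 'T' (inner finally) → 'Y' (after the try/except). Output: XTY

Answer: XTY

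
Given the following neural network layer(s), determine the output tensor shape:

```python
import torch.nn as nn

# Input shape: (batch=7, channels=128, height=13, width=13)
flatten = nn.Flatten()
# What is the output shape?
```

Input: (7, 128, 13, 13) -> Output: (7, 21632)

Answer: (7, 21632)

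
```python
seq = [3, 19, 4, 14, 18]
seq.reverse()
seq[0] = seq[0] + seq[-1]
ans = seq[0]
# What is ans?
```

Trace:
`seq = [3, 19, 4, 14, 18]` → seq = [3, 19, 4, 14, 18]
`seq.reverse()` → seq = [18, 14, 4, 19, 3]
`seq[0] = seq[0] + seq[-1]` → seq = [21, 14, 4, 19, 3]
`ans = seq[0]` → ans = 21
So ans = 21

Answer: 21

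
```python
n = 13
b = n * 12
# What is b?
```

Trace:
`n = 13` → n = 13
`b = n * 12` → b = 156
So b = 156

Answer: 156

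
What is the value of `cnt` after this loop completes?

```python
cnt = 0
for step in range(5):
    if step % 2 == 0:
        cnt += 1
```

Count numbers divisible by 2 in range(5)
`cnt` takes the values: 0 → 1 → 2 → 3

Answer: 3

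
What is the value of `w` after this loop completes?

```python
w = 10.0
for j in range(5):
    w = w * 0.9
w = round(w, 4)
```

Exponential decay: 10.0 * 0.9^5
`w` takes the values: 10.0 → 9.0 → 8.1 → 7.29 → 6.561 → 5.9049

Answer: 5.9049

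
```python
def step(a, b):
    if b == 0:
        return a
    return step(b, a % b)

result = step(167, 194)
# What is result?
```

step(167, 194) -> step(194, 167) -> step(167, 27) -> step(27, 5) -> step(5, 2) -> step(2, 1) -> step(1, 0) -> 1

Answer: 1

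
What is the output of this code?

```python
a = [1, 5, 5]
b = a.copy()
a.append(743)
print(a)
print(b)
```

Key concept: list.copy() creates independent copy.
Step by step:
`a = [1, 5, 5]` → a = [1, 5, 5]
`b = a.copy()` → b = [1, 5, 5]
`a.append(743)` → a = [1, 5, 5, 743]
`print(a)` → prints [1, 5, 5, 743]
`print(b)` → prints [1, 5, 5]

Answer:
[1, 5, 5, 743]
[1, 5, 5]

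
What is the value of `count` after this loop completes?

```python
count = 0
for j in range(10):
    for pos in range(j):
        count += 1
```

Triangle number: 0+1+2+...+9
`count` takes the values: 0 → 1 → 2 → 3 → 4 → 5 → 6 → 7 → 8 → 9 → 10 → 11 → 12 → 13 → 14 → 15 → 16 → 17 → 18 → 19 → 20 → 21 → 22 → 23 → 24 → 25 → 26 → 27 → 28 → 29 → … → 41 → 42 → 43 → 44 → 45

Answer: 45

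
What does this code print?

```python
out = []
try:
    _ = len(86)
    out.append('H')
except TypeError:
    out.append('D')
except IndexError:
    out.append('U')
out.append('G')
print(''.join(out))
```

Execution trace: 'D' (except TypeError) → 'G' (after the try/except). Output: DG

Answer: DG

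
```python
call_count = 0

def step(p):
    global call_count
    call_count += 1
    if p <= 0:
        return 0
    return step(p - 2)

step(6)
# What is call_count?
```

Linear recursion stepping by 2: 4 calls from p=6 down to ≤0.

Answer: 4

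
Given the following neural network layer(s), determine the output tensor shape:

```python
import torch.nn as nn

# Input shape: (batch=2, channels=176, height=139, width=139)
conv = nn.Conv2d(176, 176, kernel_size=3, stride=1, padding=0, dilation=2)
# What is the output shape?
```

Input: (2, 176, 139, 139) -> Output: (2, 176, 135, 135)

Answer: (2, 176, 135, 135)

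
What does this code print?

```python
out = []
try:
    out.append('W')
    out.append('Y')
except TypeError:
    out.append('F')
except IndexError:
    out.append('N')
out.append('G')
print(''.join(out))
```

Execution trace: 'W' (try body) → 'Y' (try body, no exception) → 'G' (after the try/except). Output: WYG

Answer: WYG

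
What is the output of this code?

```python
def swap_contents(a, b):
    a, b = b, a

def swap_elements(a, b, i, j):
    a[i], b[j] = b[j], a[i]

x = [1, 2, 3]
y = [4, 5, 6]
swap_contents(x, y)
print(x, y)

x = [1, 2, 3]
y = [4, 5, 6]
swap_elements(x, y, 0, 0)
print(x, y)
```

Key concept: parameter rebinding vs mutation.
Step by step:
`x = [1, 2, 3]` → x = [1, 2, 3]
`y = [4, 5, 6]` → y = [4, 5, 6]
`swap_contents(x, y)` → no visible change to tracked variables
`print(x, y)` → prints [1, 2, 3] [4, 5, 6]
`x = [1, 2, 3]` → x = [1, 2, 3]
`y = [4, 5, 6]` → y = [4, 5, 6]
`swap_elements(x, y, 0, 0)` → x = [4, 2, 3]; y = [1, 5, 6]
`print(x, y)` → prints [4, 2, 3] [1, 5, 6]

Answer:
[1, 2, 3] [4, 5, 6]
[4, 2, 3] [1, 5, 6]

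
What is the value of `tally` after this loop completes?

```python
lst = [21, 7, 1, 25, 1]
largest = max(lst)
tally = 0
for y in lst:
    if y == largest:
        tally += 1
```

Count of max value 25 in [21, 7, 1, 25, 1]
`tally` takes the values: 0 → 1

Answer: 1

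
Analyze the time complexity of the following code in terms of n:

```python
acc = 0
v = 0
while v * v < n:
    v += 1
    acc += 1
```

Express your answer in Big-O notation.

Each loop level contributes: √n. Multiplying the contributions gives O(√n).

Answer: O(√n)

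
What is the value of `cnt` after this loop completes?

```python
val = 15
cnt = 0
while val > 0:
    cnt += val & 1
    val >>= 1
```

Count set bits in 15 (binary: 0b1111)
`cnt` takes the values: 0 → 1 → 2 → 3 → 4

Answer: 4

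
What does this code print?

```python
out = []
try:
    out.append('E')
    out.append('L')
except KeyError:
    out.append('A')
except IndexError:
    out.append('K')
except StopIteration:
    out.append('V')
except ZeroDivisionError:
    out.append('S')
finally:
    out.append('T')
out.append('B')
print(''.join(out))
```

Execution trace: 'E' (try body) → 'L' (try body, no exception) → 'T' (finally) → 'B' (after the try/except). Output: ELTB

Answer: ELTB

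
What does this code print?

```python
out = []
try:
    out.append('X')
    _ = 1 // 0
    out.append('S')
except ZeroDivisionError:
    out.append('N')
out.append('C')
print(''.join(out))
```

Execution trace: 'X' (try body) → 'N' (except ZeroDivisionError) → 'C' (after the try/except). Output: XNC

Answer: XNC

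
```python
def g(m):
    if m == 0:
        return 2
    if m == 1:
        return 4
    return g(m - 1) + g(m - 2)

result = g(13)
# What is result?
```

Build up from base cases: g(0)=2, g(1)=4, g(2)=6, g(3)=10, g(4)=16, g(5)=26, g(6)=42, ..., g(13)=1220

Answer: 1220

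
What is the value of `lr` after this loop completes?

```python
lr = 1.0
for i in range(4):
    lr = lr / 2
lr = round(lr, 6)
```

Halving LR 4 times: 1 / 2^4
`lr` takes the values: 1.0 → 0.5 → 0.25 → 0.125 → 0.0625

Answer: 0.0625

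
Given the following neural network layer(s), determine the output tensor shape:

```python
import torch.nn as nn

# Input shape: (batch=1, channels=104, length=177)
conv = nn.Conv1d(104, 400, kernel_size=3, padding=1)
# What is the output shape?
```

Input: (1, 104, 177) -> Output: (1, 400, 177)

Answer: (1, 400, 177)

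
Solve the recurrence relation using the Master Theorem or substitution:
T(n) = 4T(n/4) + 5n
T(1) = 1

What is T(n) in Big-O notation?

By Master Theorem: a=4, b=4, f(n)=5n. Since log_4(4) = 1 and f(n) = Θ(n^1), Case 2 applies. T(n) = O(n log n).

Answer: O(n log n)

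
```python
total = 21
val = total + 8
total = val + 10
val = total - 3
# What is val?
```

Trace:
`total = 21` → total = 21
`val = total + 8` → val = 29
`total = val + 10` → total = 39
`val = total - 3` → val = 36
So val = 36

Answer: 36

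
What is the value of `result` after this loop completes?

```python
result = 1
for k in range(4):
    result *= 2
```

2^4 = 16
`result` takes the values: 1 → 2 → 4 → 8 → 16

Answer: 16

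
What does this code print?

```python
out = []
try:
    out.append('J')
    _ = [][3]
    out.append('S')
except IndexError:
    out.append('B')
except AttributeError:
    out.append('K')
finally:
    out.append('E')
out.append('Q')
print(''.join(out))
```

Execution trace: 'J' (try body) → 'B' (except IndexError) → 'E' (finally) → 'Q' (after the try/except). Output: JBEQ

Answer: JBEQ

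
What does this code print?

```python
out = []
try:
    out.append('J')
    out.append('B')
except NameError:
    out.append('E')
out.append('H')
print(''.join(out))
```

Execution trace: 'J' (try body) → 'B' (try body, no exception) → 'H' (after the try/except). Output: JBH

Answer: JBH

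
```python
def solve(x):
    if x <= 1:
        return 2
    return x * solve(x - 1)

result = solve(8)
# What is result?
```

solve(8) = 8 * 7 * 6 * 5 * 4 * 3 * 2 * 2 = 80640

Answer: 80640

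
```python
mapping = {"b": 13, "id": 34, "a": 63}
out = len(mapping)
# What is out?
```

Trace:
`mapping = {"b": 13, "id": 34, "a": 63}` → mapping = {'b': 13, 'id': 34, 'a': 63}
`out = len(mapping)` → out = 3
So out = 3

Answer: 3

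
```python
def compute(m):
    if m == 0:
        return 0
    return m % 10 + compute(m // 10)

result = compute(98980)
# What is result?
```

Sum of digits of 98980: 0 + 8 + 9 + 8 + 9 = 34

Answer: 34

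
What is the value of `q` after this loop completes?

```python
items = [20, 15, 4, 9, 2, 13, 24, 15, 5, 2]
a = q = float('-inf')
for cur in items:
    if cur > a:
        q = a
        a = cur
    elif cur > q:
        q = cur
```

Second largest (with repeats) in [20, 15, 4, 9, 2, 13, 24, 15, 5, 2]
`q` takes the values: -inf → 15 → 20

Answer: 20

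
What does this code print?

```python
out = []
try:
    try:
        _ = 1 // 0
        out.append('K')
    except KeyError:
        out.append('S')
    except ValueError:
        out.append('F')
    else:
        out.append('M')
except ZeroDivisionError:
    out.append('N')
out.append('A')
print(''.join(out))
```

Execution trace: 'N' (outer except ZeroDivisionError) → 'A' (after the try/except). Output: NA

Answer: NA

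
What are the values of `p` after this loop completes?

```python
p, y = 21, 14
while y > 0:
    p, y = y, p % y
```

GCD of 21 and 14
`p` takes the values: 21 → 14 → 7

Answer: 7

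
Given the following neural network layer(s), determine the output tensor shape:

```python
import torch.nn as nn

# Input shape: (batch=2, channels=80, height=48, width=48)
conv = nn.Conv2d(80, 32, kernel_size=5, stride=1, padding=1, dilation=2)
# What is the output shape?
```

Input: (2, 80, 48, 48) -> Output: (2, 32, 42, 42)

Answer: (2, 32, 42, 42)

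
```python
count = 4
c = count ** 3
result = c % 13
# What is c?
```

Trace:
`count = 4` → count = 4
`c = count ** 3` → c = 64
`result = c % 13` → result = 12
So c = 64

Answer: 64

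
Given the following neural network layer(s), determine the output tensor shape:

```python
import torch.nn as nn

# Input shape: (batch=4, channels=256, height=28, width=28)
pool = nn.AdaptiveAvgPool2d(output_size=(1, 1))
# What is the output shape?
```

Input: (4, 256, 28, 28) -> Output: (4, 256, 1, 1)

Answer: (4, 256, 1, 1)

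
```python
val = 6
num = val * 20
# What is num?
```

Trace:
`val = 6` → val = 6
`num = val * 20` → num = 120
So num = 120

Answer: 120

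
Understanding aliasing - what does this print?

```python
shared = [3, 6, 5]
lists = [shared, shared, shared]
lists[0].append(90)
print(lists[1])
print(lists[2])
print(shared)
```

Key concept: list of same reference.
Step by step:
`shared = [3, 6, 5]` → shared = [3, 6, 5]
`lists = [shared, shared, shared]` → lists = [[3, 6, 5], [3, 6, 5], [3, 6, 5]]
`lists[0].append(90)` → shared = [3, 6, 5, 90]; lists = [[3, 6, 5, 90], [3, 6, 5, 90], [3, 6, 5, 90]]
`print(lists[1])` → prints [3, 6, 5, 90]
`print(lists[2])` → prints [3, 6, 5, 90]
`print(shared)` → prints [3, 6, 5, 90]

Answer:
[3, 6, 5, 90]
[3, 6, 5, 90]
[3, 6, 5, 90]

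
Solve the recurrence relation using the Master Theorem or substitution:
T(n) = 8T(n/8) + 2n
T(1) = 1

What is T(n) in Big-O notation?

By Master Theorem: a=8, b=8, f(n)=2n. Since log_8(8) = 1 and f(n) = Θ(n^1), Case 2 applies. T(n) = O(n log n).

Answer: O(n log n)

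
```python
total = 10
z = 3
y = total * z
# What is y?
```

Trace:
`total = 10` → total = 10
`z = 3` → z = 3
`y = total * z` → y = 30
So y = 30

Answer: 30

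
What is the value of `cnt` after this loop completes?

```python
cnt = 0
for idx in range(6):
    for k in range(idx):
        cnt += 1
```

Triangle number: 0+1+2+...+5
`cnt` takes the values: 0 → 1 → 2 → 3 → 4 → 5 → 6 → 7 → 8 → 9 → 10 → 11 → 12 → 13 → 14 → 15

Answer: 15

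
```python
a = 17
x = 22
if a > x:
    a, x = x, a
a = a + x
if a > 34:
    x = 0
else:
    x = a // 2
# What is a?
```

Trace:
`a = 17` → a = 17
`x = 22` → x = 22
`if a > x: ...` → a > x is False → no variable changes
`a = a + x` → a = 39
`if a > 34: ...` → a > 34 is True → x = 0
So a = 39

Answer: 39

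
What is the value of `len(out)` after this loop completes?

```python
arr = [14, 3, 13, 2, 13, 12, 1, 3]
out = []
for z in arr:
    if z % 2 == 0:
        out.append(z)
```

Count even numbers in [14, 3, 13, 2, 13, 12, 1, 3]
`out` takes the values: [] → [14] → [14, 2] → [14, 2, 12]
So `len(out)` = 3

Answer: 3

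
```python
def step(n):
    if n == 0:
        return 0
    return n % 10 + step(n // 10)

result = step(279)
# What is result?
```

Sum of digits of 279: 9 + 7 + 2 = 18

Answer: 18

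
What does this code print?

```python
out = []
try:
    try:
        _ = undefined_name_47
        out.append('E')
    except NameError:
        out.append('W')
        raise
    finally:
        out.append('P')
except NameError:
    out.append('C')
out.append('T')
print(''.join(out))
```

Execution trace: 'W' (inner except NameError) → 'P' (inner finally) → 'C' (outer except NameError) → 'T' (after the try/except). Output: WPCT

Answer: WPCT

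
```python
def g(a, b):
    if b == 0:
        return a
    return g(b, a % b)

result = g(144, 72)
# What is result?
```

g(144, 72) -> g(72, 0) -> 72

Answer: 72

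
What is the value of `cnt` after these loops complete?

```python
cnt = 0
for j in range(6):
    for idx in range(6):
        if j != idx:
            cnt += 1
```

6² - 6 (exclude diagonal)
`cnt` takes the values: 0 → 1 → 2 → 3 → 4 → 5 → 6 → 7 → 8 → 9 → 10 → 11 → 12 → 13 → 14 → 15 → 16 → 17 → 18 → 19 → 20 → 21 → 22 → 23 → 24 → 25 → 26 → 27 → 28 → 29 → 30

Answer: 30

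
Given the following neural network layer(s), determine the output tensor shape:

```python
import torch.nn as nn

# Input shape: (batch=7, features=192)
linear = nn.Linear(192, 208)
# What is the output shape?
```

Input: (7, 192) -> Output: (7, 208)

Answer: (7, 208)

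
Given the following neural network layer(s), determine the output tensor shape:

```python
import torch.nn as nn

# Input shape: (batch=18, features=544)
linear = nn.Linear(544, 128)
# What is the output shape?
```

Input: (18, 544) -> Output: (18, 128)

Answer: (18, 128)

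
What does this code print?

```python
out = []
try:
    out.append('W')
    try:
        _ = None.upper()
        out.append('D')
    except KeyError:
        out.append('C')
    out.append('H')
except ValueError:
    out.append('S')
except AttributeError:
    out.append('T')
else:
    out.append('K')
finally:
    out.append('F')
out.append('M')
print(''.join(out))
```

Execution trace: 'W' (try body) → 'T' (except AttributeError) → 'F' (finally) → 'M' (after the try/except). Output: WTFM

Answer: WTFM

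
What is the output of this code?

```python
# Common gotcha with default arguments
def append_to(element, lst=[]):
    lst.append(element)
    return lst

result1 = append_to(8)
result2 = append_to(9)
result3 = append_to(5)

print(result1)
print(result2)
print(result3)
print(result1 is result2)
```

Key concept: mutable default argument gotcha.
Step by step:
`result1 = append_to(8)` → result1 = [8]
`result2 = append_to(9)` → result1 = [8, 9] (same object as result2); result2 = [8, 9] (same object as result1)
`result3 = append_to(5)` → result1 = [8, 9, 5] (same object as result2, result3); result2 = [8, 9, 5] (same object as result1, result3); result3 = [8, 9, 5] (same object as result1, result2)
`print(result1)` → prints [8, 9, 5]
`print(result2)` → prints [8, 9, 5]
`print(result3)` → prints [8, 9, 5]
`print(result1 is result2)` → prints True

Answer:
[8, 9, 5]
[8, 9, 5]
[8, 9, 5]
True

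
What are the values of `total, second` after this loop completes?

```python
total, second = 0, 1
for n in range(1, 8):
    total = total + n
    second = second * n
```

Sum and factorial of 1 to 7
`total, second` takes the values: (0, 1) → (1, 1) → (3, 1) → (3, 2) → (6, 2) → (6, 6) → (10, 6) → (10, 24) → (15, 24) → (15, 120) → (21, 120) → (21, 720) → (28, 720) → (28, 5040)

Answer: 28, 5040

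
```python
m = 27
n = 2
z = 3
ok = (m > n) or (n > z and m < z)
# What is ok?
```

Trace:
`m = 27` → m = 27
`n = 2` → n = 2
`z = 3` → z = 3
`ok = (m > n) or (n > z and m < z)` → ok = True
So ok = True

Answer: True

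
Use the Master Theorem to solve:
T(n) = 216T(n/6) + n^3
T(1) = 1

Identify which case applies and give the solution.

a=216, b=6, f(n)=n^3. log_6(216) = 3. Since c=3 = 3, Case 2 applies: T(n) = Θ(n^log_b(a) · log n) = O(n^3 log n).

Answer: O(n^3 log n) - Case 2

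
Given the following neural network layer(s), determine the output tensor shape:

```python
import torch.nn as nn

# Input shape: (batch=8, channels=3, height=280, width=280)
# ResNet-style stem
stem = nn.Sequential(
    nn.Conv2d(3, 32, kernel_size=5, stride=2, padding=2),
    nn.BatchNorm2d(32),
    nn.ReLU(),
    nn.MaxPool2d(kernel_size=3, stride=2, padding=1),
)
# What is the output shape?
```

Input: (8, 3, 280, 280) -> after Conv2d 5x5 stride=2: (8, 32, 140, 140) -> Output: (8, 32, 70, 70)

Answer: (8, 32, 70, 70)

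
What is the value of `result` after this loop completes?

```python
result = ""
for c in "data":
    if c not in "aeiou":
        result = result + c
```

Remove vowels from 'data'
`result` takes the values: "" → "d" → "dt"

Answer: "dt"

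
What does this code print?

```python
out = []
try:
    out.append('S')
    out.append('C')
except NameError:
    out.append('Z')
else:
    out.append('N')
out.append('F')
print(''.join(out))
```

Execution trace: 'S' (try body) → 'C' (try body, no exception) → 'N' (else) → 'F' (after the try/except). Output: SCNF

Answer: SCNF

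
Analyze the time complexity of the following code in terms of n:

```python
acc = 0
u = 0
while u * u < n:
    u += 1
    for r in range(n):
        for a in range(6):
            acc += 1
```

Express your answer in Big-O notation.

Each loop level contributes: √n × n × 1. Multiplying the contributions gives O(n√n).

Answer: O(n√n)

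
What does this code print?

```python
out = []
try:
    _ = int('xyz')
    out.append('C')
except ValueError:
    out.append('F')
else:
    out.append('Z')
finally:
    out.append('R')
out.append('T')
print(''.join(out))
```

Execution trace: 'F' (except ValueError) → 'R' (finally) → 'T' (after the try/except). Output: FRT

Answer: FRT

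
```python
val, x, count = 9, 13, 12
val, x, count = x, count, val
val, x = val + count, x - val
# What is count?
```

Trace:
`val, x, count = 9, 13, 12` → val = 9; x = 13; count = 12
`val, x, count = x, count, val` → val = 13; x = 12; count = 9
`val, x = val + count, x - val` → val = 22; x = -1
So count = 9

Answer: 9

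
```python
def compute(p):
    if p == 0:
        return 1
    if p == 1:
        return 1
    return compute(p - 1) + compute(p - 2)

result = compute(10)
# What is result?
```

Build up from base cases: compute(0)=1, compute(1)=1, compute(2)=2, compute(3)=3, compute(4)=5, compute(5)=8, compute(6)=13, ..., compute(10)=89

Answer: 89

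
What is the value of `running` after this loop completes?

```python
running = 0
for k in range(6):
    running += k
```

Sum of 0 to 5 = 15
`running` takes the values: 0 → 1 → 3 → 6 → 10 → 15

Answer: 15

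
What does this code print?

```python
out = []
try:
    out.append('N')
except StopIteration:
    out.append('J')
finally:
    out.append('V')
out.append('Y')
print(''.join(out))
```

Execution trace: 'N' (try body, no exception) → 'V' (finally) → 'Y' (after the try/except). Output: NVY

Answer: NVY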